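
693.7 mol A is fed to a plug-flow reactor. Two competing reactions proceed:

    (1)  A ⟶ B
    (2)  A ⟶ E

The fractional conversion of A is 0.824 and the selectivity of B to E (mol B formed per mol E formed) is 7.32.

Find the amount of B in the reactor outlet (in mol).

503 mol

Conversion of A: A consumed = 0.824 × 693.7 = 571.6 mol = 1ξ₁ + 1ξ₂.
Selectivity: 1ξ₁ / (1ξ₂) = 7.32 → ξ₁ = 7.32 ξ₂.
Substitute: (1·7.32 + 1) ξ₂ = 571.6 → ξ₂ = 68.7 mol, ξ₁ = 502.9 mol.
Outlet amounts (n = n₀ + Σ ν·ξ):
  A: 693.7 − 1(502.9) − 1(68.7) = 122.1
  B: 0 + 1(502.9) = 502.9
  E: 0 + 1(68.7) = 68.7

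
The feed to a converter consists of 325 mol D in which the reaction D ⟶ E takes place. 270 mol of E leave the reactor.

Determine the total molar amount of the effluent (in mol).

For E: n = n₀ + 1ξ → 270 = 0 + 1ξ, giving ξ = 270 mol.
Outlet amounts (n = n₀ + ν ξ):
  D: 325 − 1(270) = 55
  E: 0 + 1(270) = 270
Total out = 55 + 270 = 325 mol.

325 mol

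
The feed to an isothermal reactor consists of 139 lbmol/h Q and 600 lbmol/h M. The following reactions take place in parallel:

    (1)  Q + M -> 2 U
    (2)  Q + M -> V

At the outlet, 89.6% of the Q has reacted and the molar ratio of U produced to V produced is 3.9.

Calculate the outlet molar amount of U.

165 lbmol/h

Conversion of Q: Q consumed = 0.896 × 139 = 124.5 lbmol/h = 1ξ₁ + 1ξ₂.
Selectivity: 2ξ₁ / (1ξ₂) = 3.9 → ξ₁ = 1.95 ξ₂.
Substitute: (1·1.95 + 1) ξ₂ = 124.5 → ξ₂ = 42.22 lbmol/h, ξ₁ = 82.33 lbmol/h.
Outlet amounts (n = n₀ + Σ ν·ξ):
  Q: 139 − 1(82.33) − 1(42.22) = 14.46
  M: 600 − 1(82.33) − 1(42.22) = 475.5
  U: 0 + 2(82.33) = 164.7
  V: 0 + 1(42.22) = 42.22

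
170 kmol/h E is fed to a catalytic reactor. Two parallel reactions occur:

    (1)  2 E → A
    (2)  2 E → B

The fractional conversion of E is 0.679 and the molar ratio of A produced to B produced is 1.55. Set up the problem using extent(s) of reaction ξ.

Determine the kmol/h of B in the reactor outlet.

22.6 kmol/h

Conversion of E: E consumed = 0.679 × 170 = 115.4 kmol/h = 2ξ₁ + 2ξ₂.
Selectivity: 1ξ₁ / (1ξ₂) = 1.55 → ξ₁ = 1.55 ξ₂.
Substitute: (2·1.55 + 2) ξ₂ = 115.4 → ξ₂ = 22.63 kmol/h, ξ₁ = 35.08 kmol/h.
Outlet amounts (n = n₀ + Σ ν·ξ):
  E: 170 − 2(35.08) − 2(22.63) = 54.57
  A: 0 + 1(35.08) = 35.08
  B: 0 + 1(22.63) = 22.63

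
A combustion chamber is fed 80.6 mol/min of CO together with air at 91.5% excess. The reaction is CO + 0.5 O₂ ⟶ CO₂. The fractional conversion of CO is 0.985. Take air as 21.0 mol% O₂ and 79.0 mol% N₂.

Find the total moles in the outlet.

408 mol/min

Stoichiometric O₂ = 0.5 × 80.6 = 40.3 mol/min; O₂ fed = 40.3 × 1.915 = 77.17 mol/min.
N₂ fed = 77.17 × 79/21 = 290.3 mol/min.
Fuel reacted = 0.985 × 80.6 → ξ = 79.39 mol/min.
Outlet (n = n₀ + ν ξ):
  CO: 80.6 − 1(79.39) = 1.209
  O₂: 77.17 − 0.5(79.39) = 37.48
  N₂: 290.3 (inert)
  CO₂: 0 + 1(79.39) = 79.39
Total out = 1.209 + 37.48 + 290.3 + 79.39 = 408.4 mol/min.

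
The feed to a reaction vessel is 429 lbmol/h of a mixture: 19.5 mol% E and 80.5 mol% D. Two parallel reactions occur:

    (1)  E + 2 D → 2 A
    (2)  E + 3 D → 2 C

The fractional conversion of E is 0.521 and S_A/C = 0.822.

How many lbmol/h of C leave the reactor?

Conversion of E: E consumed = 0.521 × 83.66 = 43.58 lbmol/h = 1ξ₁ + 1ξ₂.
Selectivity: 2ξ₁ / (2ξ₂) = 0.822 → ξ₁ = 0.822 ξ₂.
Substitute: (1·0.822 + 1) ξ₂ = 43.58 → ξ₂ = 23.92 lbmol/h, ξ₁ = 19.66 lbmol/h.
Outlet amounts (n = n₀ + Σ ν·ξ):
  E: 83.66 − 1(19.66) − 1(23.92) = 40.07
  D: 345.3 − 2(19.66) − 3(23.92) = 234.3
  A: 0 + 2(19.66) = 39.33
  C: 0 + 2(23.92) = 47.84

47.8 lbmol/h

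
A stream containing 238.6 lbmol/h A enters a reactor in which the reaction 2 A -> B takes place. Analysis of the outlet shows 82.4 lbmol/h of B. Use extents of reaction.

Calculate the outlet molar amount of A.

73.8 lbmol/h

For B: n = n₀ + 1ξ → 82.4 = 0 + 1ξ, giving ξ = 82.4 lbmol/h.
Outlet amounts (n = n₀ + ν ξ):
  A: 238.6 − 2(82.4) = 73.8
  B: 0 + 1(82.4) = 82.4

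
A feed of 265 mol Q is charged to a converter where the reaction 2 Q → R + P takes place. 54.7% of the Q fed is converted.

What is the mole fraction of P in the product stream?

Q reacted = 0.547 × 265 = 145 mol; ν_Q = −2, so ξ = 145/2 = 72.48 mol.
Outlet amounts (n = n₀ + ν ξ):
  Q: 265 − 2(72.48) = 120
  R: 0 + 1(72.48) = 72.48
  P: 0 + 1(72.48) = 72.48
Total out = 265 mol; y_P = 72.48 / 265 = 0.2735.

0.274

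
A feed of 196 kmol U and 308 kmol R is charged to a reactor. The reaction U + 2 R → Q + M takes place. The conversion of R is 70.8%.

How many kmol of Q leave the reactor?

109 kmol

R reacted = 0.708 × 308 = 218.1 kmol; ν_R = −2, so ξ = 218.1/2 = 109 kmol.
Outlet amounts (n = n₀ + ν ξ):
  U: 196 − 1(109) = 86.97
  R: 308 − 2(109) = 89.94
  Q: 0 + 1(109) = 109
  M: 0 + 1(109) = 109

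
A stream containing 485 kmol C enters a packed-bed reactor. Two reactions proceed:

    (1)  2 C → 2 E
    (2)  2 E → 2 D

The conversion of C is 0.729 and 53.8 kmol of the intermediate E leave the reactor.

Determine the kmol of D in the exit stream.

300 kmol

Conversion of C: C consumed = 2ξ₁ = 0.729 × 485 → ξ₁ = 176.8 kmol.
E balance: n_E = 0 + 2ξ₁ − 2ξ₂ = 53.8 → ξ₂ = (2·176.8 − 53.8)/2 = 149.9 kmol.
Outlet amounts (n = n₀ + Σ ν·ξ):
  C: 485 − 2(176.8) = 131.4
  E: 0 + 2(176.8) − 2(149.9) = 53.8
  D: 0 + 2(149.9) = 299.8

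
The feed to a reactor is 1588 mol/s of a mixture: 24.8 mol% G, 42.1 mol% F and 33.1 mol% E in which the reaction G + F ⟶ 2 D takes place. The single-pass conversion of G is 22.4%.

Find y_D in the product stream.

G reacted = 0.224 × 393.8 = 88.22 mol/s; ν_G = −1, so ξ = 88.22/1 = 88.22 mol/s.
Outlet amounts (n = n₀ + ν ξ):
  G: 393.8 − 1(88.22) = 305.6
  F: 668.5 − 1(88.22) = 580.3
  D: 0 + 2(88.22) = 176.4
  E: 525.6 (inert)
Total out = 1588 mol/s; y_D = 176.4 / 1588 = 0.1111.

0.111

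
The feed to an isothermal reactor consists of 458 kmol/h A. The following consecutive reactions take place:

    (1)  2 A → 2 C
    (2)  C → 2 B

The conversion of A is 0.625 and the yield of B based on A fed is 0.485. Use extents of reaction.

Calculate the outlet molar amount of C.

175 kmol/h

Conversion of A: A consumed = 2ξ₁ = 0.625 × 458 → ξ₁ = 143.1 kmol/h.
Yield of B: 2ξ₂ / 458 = 0.485 → ξ₂ = 111.1 kmol/h.
Outlet amounts (n = n₀ + Σ ν·ξ):
  A: 458 − 2(143.1) = 171.8
  C: 0 + 2(143.1) − 1(111.1) = 175.2
  B: 0 + 2(111.1) = 222.1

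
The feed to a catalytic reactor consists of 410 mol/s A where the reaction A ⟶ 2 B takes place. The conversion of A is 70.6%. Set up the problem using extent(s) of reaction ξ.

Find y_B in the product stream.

A reacted = 0.706 × 410 = 289.5 mol/s; ν_A = −1, so ξ = 289.5/1 = 289.5 mol/s.
Outlet amounts (n = n₀ + ν ξ):
  A: 410 − 1(289.5) = 120.5
  B: 0 + 2(289.5) = 578.9
Total out = 699.5 mol/s; y_B = 578.9 / 699.5 = 0.8277.

0.828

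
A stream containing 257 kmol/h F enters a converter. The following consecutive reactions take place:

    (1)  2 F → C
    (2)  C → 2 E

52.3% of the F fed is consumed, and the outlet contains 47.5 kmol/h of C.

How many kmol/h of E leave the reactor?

Conversion of F: F consumed = 2ξ₁ = 0.523 × 257 → ξ₁ = 67.21 kmol/h.
C balance: n_C = 0 + 1ξ₁ − 1ξ₂ = 47.5 → ξ₂ = (1·67.21 − 47.5)/1 = 19.71 kmol/h.
Outlet amounts (n = n₀ + Σ ν·ξ):
  F: 257 − 2(67.21) = 122.6
  C: 0 + 1(67.21) − 1(19.71) = 47.5
  E: 0 + 2(19.71) = 39.41

39.4 kmol/h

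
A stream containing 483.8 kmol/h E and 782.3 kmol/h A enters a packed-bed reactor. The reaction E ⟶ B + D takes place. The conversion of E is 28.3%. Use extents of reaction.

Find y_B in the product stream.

0.0976

E reacted = 0.283 × 483.8 = 136.9 kmol/h; ν_E = −1, so ξ = 136.9/1 = 136.9 kmol/h.
Outlet amounts (n = n₀ + ν ξ):
  E: 483.8 − 1(136.9) = 346.9
  B: 0 + 1(136.9) = 136.9
  D: 0 + 1(136.9) = 136.9
  A: 782.3 (inert)
Total out = 1403 kmol/h; y_B = 136.9 / 1403 = 0.09759.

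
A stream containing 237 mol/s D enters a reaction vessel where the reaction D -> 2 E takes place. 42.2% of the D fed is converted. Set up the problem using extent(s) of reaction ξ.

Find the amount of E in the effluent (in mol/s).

D reacted = 0.422 × 237 = 100 mol/s; ν_D = −1, so ξ = 100/1 = 100 mol/s.
Outlet amounts (n = n₀ + ν ξ):
  D: 237 − 1(100) = 137
  E: 0 + 2(100) = 200

200 mol/s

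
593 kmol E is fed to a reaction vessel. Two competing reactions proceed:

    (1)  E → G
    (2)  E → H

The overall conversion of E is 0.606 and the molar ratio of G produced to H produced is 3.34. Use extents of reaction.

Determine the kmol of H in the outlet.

Conversion of E: E consumed = 0.606 × 593 = 359.4 kmol = 1ξ₁ + 1ξ₂.
Selectivity: 1ξ₁ / (1ξ₂) = 3.34 → ξ₁ = 3.34 ξ₂.
Substitute: (1·3.34 + 1) ξ₂ = 359.4 → ξ₂ = 82.8 kmol, ξ₁ = 276.6 kmol.
Outlet amounts (n = n₀ + Σ ν·ξ):
  E: 593 − 1(276.6) − 1(82.8) = 233.6
  G: 0 + 1(276.6) = 276.6
  H: 0 + 1(82.8) = 82.8

82.8 kmol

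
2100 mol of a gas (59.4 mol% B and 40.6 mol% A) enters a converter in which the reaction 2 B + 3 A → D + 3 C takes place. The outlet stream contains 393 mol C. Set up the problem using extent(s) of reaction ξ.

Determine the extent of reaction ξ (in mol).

For C: n = n₀ + 3ξ → 393 = 0 + 3ξ, giving ξ = 131 mol.
Outlet amounts (n = n₀ + ν ξ):
  B: 1247 − 2(131) = 985.4
  A: 852.6 − 3(131) = 459.6
  D: 0 + 1(131) = 131
  C: 0 + 3(131) = 393

ξ = 131 mol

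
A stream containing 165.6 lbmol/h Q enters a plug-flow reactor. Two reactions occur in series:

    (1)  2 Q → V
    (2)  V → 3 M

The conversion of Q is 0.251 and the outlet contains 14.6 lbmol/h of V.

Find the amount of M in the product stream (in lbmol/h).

18.5 lbmol/h

Conversion of Q: Q consumed = 2ξ₁ = 0.251 × 165.6 → ξ₁ = 20.78 lbmol/h.
V balance: n_V = 0 + 1ξ₁ − 1ξ₂ = 14.6 → ξ₂ = (1·20.78 − 14.6)/1 = 6.183 lbmol/h.
Outlet amounts (n = n₀ + Σ ν·ξ):
  Q: 165.6 − 2(20.78) = 124
  V: 0 + 1(20.78) − 1(6.183) = 14.6
  M: 0 + 3(6.183) = 18.55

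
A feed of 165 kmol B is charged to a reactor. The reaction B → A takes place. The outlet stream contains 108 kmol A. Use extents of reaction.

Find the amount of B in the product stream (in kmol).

57 kmol

For A: n = n₀ + 1ξ → 108 = 0 + 1ξ, giving ξ = 108 kmol.
Outlet amounts (n = n₀ + ν ξ):
  B: 165 − 1(108) = 57
  A: 0 + 1(108) = 108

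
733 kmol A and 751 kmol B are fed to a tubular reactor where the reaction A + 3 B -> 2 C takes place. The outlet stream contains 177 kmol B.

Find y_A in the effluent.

0.492

For B: n = n₀ − 3ξ → 177 = 751 − 3ξ, giving ξ = 191.3 kmol.
Outlet amounts (n = n₀ + ν ξ):
  A: 733 − 1(191.3) = 541.7
  B: 751 − 3(191.3) = 177
  C: 0 + 2(191.3) = 382.7
Total out = 1101 kmol; y_A = 541.7 / 1101 = 0.4918.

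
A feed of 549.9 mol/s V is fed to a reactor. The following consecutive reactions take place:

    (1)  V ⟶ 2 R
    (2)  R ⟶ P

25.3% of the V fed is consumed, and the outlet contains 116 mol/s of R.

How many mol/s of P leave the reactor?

Conversion of V: V consumed = 1ξ₁ = 0.253 × 549.9 → ξ₁ = 139.1 mol/s.
R balance: n_R = 0 + 2ξ₁ − 1ξ₂ = 116 → ξ₂ = (2·139.1 − 116)/1 = 162.2 mol/s.
Outlet amounts (n = n₀ + Σ ν·ξ):
  V: 549.9 − 1(139.1) = 410.8
  R: 0 + 2(139.1) − 1(162.2) = 116
  P: 0 + 1(162.2) = 162.2

162 mol/s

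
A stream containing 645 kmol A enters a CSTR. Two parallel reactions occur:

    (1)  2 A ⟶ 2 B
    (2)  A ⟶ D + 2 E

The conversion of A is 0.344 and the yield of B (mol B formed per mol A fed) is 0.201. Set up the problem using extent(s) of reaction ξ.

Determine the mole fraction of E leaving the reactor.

0.222

Yield of B: 2ξ₁ / 645 = 0.201 → ξ₁ = 64.82 kmol.
Conversion of A: 2ξ₁ + 1ξ₂ = 0.344 × 645 = 221.9 → ξ₂ = 92.23 kmol.
Outlet amounts (n = n₀ + Σ ν·ξ):
  A: 645 − 2(64.82) − 1(92.23) = 423.1
  B: 0 + 2(64.82) = 129.6
  D: 0 + 1(92.23) = 92.23
  E: 0 + 2(92.23) = 184.5
Total out = 829.5 kmol; y_E = 184.5 / 829.5 = 0.2224.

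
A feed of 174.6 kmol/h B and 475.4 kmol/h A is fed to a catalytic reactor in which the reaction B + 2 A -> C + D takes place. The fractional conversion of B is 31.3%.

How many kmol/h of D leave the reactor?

54.6 kmol/h

B reacted = 0.313 × 174.6 = 54.65 kmol/h; ν_B = −1, so ξ = 54.65/1 = 54.65 kmol/h.
Outlet amounts (n = n₀ + ν ξ):
  B: 174.6 − 1(54.65) = 120
  A: 475.4 − 2(54.65) = 366.1
  C: 0 + 1(54.65) = 54.65
  D: 0 + 1(54.65) = 54.65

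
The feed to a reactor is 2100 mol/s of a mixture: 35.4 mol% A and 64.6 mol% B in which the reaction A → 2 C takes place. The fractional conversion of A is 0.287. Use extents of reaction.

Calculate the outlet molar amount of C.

A reacted = 0.287 × 743.4 = 213.4 mol/s; ν_A = −1, so ξ = 213.4/1 = 213.4 mol/s.
Outlet amounts (n = n₀ + ν ξ):
  A: 743.4 − 1(213.4) = 530
  C: 0 + 2(213.4) = 426.7
  B: 1357 (inert)

427 mol/s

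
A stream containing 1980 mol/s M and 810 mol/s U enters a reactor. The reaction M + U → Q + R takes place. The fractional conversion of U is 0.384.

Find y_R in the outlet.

0.111

U reacted = 0.384 × 810 = 311 mol/s; ν_U = −1, so ξ = 311/1 = 311 mol/s.
Outlet amounts (n = n₀ + ν ξ):
  M: 1980 − 1(311) = 1669
  U: 810 − 1(311) = 499
  Q: 0 + 1(311) = 311
  R: 0 + 1(311) = 311
Total out = 2790 mol/s; y_R = 311 / 2790 = 0.1115.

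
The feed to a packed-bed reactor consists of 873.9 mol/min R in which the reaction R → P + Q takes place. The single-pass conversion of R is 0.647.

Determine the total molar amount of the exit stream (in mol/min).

R reacted = 0.647 × 873.9 = 565.4 mol/min; ν_R = −1, so ξ = 565.4/1 = 565.4 mol/min.
Outlet amounts (n = n₀ + ν ξ):
  R: 873.9 − 1(565.4) = 308.5
  P: 0 + 1(565.4) = 565.4
  Q: 0 + 1(565.4) = 565.4
Total out = 308.5 + 565.4 + 565.4 = 1439 mol/min.

1440 mol/min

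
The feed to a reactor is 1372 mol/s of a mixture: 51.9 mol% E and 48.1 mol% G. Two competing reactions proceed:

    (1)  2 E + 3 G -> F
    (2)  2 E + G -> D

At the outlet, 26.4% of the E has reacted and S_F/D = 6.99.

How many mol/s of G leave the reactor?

401 mol/s

Conversion of E: E consumed = 0.264 × 712.1 = 188 mol/s = 2ξ₁ + 2ξ₂.
Selectivity: 1ξ₁ / (1ξ₂) = 6.99 → ξ₁ = 6.99 ξ₂.
Substitute: (2·6.99 + 2) ξ₂ = 188 → ξ₂ = 11.76 mol/s, ξ₁ = 82.23 mol/s.
Outlet amounts (n = n₀ + Σ ν·ξ):
  E: 712.1 − 2(82.23) − 2(11.76) = 524.1
  G: 659.9 − 3(82.23) − 1(11.76) = 401.5
  F: 0 + 1(82.23) = 82.23
  D: 0 + 1(11.76) = 11.76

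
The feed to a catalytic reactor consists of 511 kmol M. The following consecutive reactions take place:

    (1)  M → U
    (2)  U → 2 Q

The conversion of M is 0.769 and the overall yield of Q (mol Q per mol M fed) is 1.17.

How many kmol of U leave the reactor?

Conversion of M: M consumed = 1ξ₁ = 0.769 × 511 → ξ₁ = 393 kmol.
Yield of Q: 2ξ₂ / 511 = 1.17 → ξ₂ = 298.9 kmol.
Outlet amounts (n = n₀ + Σ ν·ξ):
  M: 511 − 1(393) = 118
  U: 0 + 1(393) − 1(298.9) = 94.02
  Q: 0 + 2(298.9) = 597.9

94 kmol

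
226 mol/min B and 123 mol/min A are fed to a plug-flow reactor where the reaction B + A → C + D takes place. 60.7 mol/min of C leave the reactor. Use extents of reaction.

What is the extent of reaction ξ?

ξ = 60.7 mol/min

For C: n = n₀ + 1ξ → 60.7 = 0 + 1ξ, giving ξ = 60.7 mol/min.
Outlet amounts (n = n₀ + ν ξ):
  B: 226 − 1(60.7) = 165.3
  A: 123 − 1(60.7) = 62.3
  C: 0 + 1(60.7) = 60.7
  D: 0 + 1(60.7) = 60.7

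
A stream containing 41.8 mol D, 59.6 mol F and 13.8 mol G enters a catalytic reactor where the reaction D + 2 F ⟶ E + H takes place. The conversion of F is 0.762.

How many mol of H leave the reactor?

F reacted = 0.762 × 59.6 = 45.42 mol; ν_F = −2, so ξ = 45.42/2 = 22.71 mol.
Outlet amounts (n = n₀ + ν ξ):
  D: 41.8 − 1(22.71) = 19.09
  F: 59.6 − 2(22.71) = 14.18
  E: 0 + 1(22.71) = 22.71
  H: 0 + 1(22.71) = 22.71
  G: 13.8 (inert)

22.7 mol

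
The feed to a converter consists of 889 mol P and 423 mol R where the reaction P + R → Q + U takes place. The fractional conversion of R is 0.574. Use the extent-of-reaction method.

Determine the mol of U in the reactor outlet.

243 mol

R reacted = 0.574 × 423 = 242.8 mol; ν_R = −1, so ξ = 242.8/1 = 242.8 mol.
Outlet amounts (n = n₀ + ν ξ):
  P: 889 − 1(242.8) = 646.2
  R: 423 − 1(242.8) = 180.2
  Q: 0 + 1(242.8) = 242.8
  U: 0 + 1(242.8) = 242.8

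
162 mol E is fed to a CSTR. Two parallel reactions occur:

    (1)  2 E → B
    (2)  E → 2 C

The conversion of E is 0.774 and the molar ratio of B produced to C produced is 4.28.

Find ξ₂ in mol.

ξ₂ = 6.92 mol

Conversion of E: E consumed = 0.774 × 162 = 125.4 mol = 2ξ₁ + 1ξ₂.
Selectivity: 1ξ₁ / (2ξ₂) = 4.28 → ξ₁ = 8.56 ξ₂.
Substitute: (2·8.56 + 1) ξ₂ = 125.4 → ξ₂ = 6.92 mol, ξ₁ = 59.23 mol.
Outlet amounts (n = n₀ + Σ ν·ξ):
  E: 162 − 2(59.23) − 1(6.92) = 36.61
  B: 0 + 1(59.23) = 59.23
  C: 0 + 2(6.92) = 13.84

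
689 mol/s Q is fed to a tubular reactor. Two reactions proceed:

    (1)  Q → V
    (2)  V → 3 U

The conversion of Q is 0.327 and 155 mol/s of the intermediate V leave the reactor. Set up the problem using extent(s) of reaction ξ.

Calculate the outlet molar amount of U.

211 mol/s

Conversion of Q: Q consumed = 1ξ₁ = 0.327 × 689 → ξ₁ = 225.3 mol/s.
V balance: n_V = 0 + 1ξ₁ − 1ξ₂ = 155 → ξ₂ = (1·225.3 − 155)/1 = 70.3 mol/s.
Outlet amounts (n = n₀ + Σ ν·ξ):
  Q: 689 − 1(225.3) = 463.7
  V: 0 + 1(225.3) − 1(70.3) = 155
  U: 0 + 3(70.3) = 210.9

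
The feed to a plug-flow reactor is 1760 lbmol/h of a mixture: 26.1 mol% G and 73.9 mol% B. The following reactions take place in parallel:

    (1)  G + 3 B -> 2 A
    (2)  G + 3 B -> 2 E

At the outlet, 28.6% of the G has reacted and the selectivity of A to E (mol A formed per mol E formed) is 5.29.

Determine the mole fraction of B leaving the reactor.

Conversion of G: G consumed = 0.286 × 459.4 = 131.4 lbmol/h = 1ξ₁ + 1ξ₂.
Selectivity: 2ξ₁ / (2ξ₂) = 5.29 → ξ₁ = 5.29 ξ₂.
Substitute: (1·5.29 + 1) ξ₂ = 131.4 → ξ₂ = 20.89 lbmol/h, ξ₁ = 110.5 lbmol/h.
Outlet amounts (n = n₀ + Σ ν·ξ):
  G: 459.4 − 1(110.5) − 1(20.89) = 328
  B: 1301 − 3(110.5) − 3(20.89) = 906.5
  A: 0 + 2(110.5) = 221
  E: 0 + 2(20.89) = 41.77
Total out = 1497 lbmol/h; y_B = 906.5 / 1497 = 0.6055.

0.605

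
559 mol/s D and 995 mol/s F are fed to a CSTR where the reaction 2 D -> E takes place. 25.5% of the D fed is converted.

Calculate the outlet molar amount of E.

D reacted = 0.255 × 559 = 142.5 mol/s; ν_D = −2, so ξ = 142.5/2 = 71.27 mol/s.
Outlet amounts (n = n₀ + ν ξ):
  D: 559 − 2(71.27) = 416.5
  E: 0 + 1(71.27) = 71.27
  F: 995 (inert)

71.3 mol/s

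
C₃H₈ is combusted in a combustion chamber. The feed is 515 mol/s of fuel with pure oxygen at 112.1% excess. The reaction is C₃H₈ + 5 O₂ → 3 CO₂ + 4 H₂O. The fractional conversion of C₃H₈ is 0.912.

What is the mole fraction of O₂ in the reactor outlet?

Stoichiometric O₂ = 5 × 515 = 2575 mol/s; O₂ fed = 2575 × 2.121 = 5462 mol/s.
Fuel reacted = 0.912 × 515 → ξ = 469.7 mol/s.
Outlet (n = n₀ + ν ξ):
  C₃H₈: 515 − 1(469.7) = 45.32
  O₂: 5462 − 5(469.7) = 3113
  CO₂: 0 + 3(469.7) = 1409
  H₂O: 0 + 4(469.7) = 1879
Total out = 6446 mol/s; y_O₂ = 3113 / 6446 = 0.4829.

0.483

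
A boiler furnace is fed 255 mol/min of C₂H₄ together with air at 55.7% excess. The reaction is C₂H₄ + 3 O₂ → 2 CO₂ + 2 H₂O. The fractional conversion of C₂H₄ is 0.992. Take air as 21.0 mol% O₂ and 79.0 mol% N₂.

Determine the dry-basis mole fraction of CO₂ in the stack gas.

0.0933

Stoichiometric O₂ = 3 × 255 = 765 mol/min; O₂ fed = 765 × 1.557 = 1191 mol/min.
N₂ fed = 1191 × 79/21 = 4481 mol/min.
Fuel reacted = 0.992 × 255 → ξ = 253 mol/min.
Outlet (n = n₀ + ν ξ):
  C₂H₄: 255 − 1(253) = 2.04
  O₂: 1191 − 3(253) = 432.2
  N₂: 4481 (inert)
  CO₂: 0 + 2(253) = 505.9
  H₂O: 0 + 2(253) = 505.9
Dry total = 5421 mol/min; y_CO₂ (dry) = 505.9 / 5421 = 0.09333.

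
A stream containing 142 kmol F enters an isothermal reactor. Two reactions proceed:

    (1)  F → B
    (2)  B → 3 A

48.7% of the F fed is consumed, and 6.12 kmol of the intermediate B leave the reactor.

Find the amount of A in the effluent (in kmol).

189 kmol

Conversion of F: F consumed = 1ξ₁ = 0.487 × 142 → ξ₁ = 69.15 kmol.
B balance: n_B = 0 + 1ξ₁ − 1ξ₂ = 6.12 → ξ₂ = (1·69.15 − 6.12)/1 = 63.03 kmol.
Outlet amounts (n = n₀ + Σ ν·ξ):
  F: 142 − 1(69.15) = 72.85
  B: 0 + 1(69.15) − 1(63.03) = 6.12
  A: 0 + 3(63.03) = 189.1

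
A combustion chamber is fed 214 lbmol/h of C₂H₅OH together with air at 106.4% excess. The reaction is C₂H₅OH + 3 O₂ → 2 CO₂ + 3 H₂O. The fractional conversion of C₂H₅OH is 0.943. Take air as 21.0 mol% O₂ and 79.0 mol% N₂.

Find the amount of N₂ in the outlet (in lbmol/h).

Stoichiometric O₂ = 3 × 214 = 642 lbmol/h; O₂ fed = 642 × 2.064 = 1325 lbmol/h.
N₂ fed = 1325 × 79/21 = 4985 lbmol/h.
Fuel reacted = 0.943 × 214 → ξ = 201.8 lbmol/h.
Outlet (n = n₀ + ν ξ):
  C₂H₅OH: 214 − 1(201.8) = 12.2
  O₂: 1325 − 3(201.8) = 719.7
  N₂: 4985 (inert)
  CO₂: 0 + 2(201.8) = 403.6
  H₂O: 0 + 3(201.8) = 605.4

4980 lbmol/h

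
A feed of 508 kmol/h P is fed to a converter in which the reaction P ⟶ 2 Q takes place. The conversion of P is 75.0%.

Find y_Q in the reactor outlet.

P reacted = 0.75 × 508 = 381 kmol/h; ν_P = −1, so ξ = 381/1 = 381 kmol/h.
Outlet amounts (n = n₀ + ν ξ):
  P: 508 − 1(381) = 127
  Q: 0 + 2(381) = 762
Total out = 889 kmol/h; y_Q = 762 / 889 = 0.8571.

0.857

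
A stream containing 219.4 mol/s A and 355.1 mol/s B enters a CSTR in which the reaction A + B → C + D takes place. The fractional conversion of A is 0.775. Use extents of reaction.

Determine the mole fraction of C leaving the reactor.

0.296

A reacted = 0.775 × 219.4 = 170 mol/s; ν_A = −1, so ξ = 170/1 = 170 mol/s.
Outlet amounts (n = n₀ + ν ξ):
  A: 219.4 − 1(170) = 49.37
  B: 355.1 − 1(170) = 185.1
  C: 0 + 1(170) = 170
  D: 0 + 1(170) = 170
Total out = 574.5 mol/s; y_C = 170 / 574.5 = 0.296.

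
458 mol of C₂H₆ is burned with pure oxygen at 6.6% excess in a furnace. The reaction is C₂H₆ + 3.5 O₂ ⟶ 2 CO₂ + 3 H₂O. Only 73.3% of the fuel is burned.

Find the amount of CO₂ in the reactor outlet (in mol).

671 mol

Stoichiometric O₂ = 3.5 × 458 = 1603 mol; O₂ fed = 1603 × 1.066 = 1709 mol.
Fuel reacted = 0.733 × 458 → ξ = 335.7 mol.
Outlet (n = n₀ + ν ξ):
  C₂H₆: 458 − 1(335.7) = 122.3
  O₂: 1709 − 3.5(335.7) = 533.8
  CO₂: 0 + 2(335.7) = 671.4
  H₂O: 0 + 3(335.7) = 1007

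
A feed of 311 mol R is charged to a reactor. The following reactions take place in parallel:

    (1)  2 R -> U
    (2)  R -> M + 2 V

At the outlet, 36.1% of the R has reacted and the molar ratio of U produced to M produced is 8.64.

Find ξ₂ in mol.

Conversion of R: R consumed = 0.361 × 311 = 112.3 mol = 2ξ₁ + 1ξ₂.
Selectivity: 1ξ₁ / (1ξ₂) = 8.64 → ξ₁ = 8.64 ξ₂.
Substitute: (2·8.64 + 1) ξ₂ = 112.3 → ξ₂ = 6.142 mol, ξ₁ = 53.06 mol.
Outlet amounts (n = n₀ + Σ ν·ξ):
  R: 311 − 2(53.06) − 1(6.142) = 198.7
  U: 0 + 1(53.06) = 53.06
  M: 0 + 1(6.142) = 6.142
  V: 0 + 2(6.142) = 12.28

ξ₂ = 6.14 mol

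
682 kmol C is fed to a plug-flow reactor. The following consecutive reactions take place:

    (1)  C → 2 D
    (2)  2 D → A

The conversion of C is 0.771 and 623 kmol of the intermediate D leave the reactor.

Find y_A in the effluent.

0.216

Conversion of C: C consumed = 1ξ₁ = 0.771 × 682 → ξ₁ = 525.8 kmol.
D balance: n_D = 0 + 2ξ₁ − 2ξ₂ = 623 → ξ₂ = (2·525.8 − 623)/2 = 214.3 kmol.
Outlet amounts (n = n₀ + Σ ν·ξ):
  C: 682 − 1(525.8) = 156.2
  D: 0 + 2(525.8) − 2(214.3) = 623
  A: 0 + 1(214.3) = 214.3
Total out = 993.5 kmol; y_A = 214.3 / 993.5 = 0.2157.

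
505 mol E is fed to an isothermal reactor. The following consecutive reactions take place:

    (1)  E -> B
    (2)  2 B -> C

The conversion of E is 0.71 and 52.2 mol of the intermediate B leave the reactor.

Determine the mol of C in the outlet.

Conversion of E: E consumed = 1ξ₁ = 0.71 × 505 → ξ₁ = 358.5 mol.
B balance: n_B = 0 + 1ξ₁ − 2ξ₂ = 52.2 → ξ₂ = (1·358.5 − 52.2)/2 = 153.2 mol.
Outlet amounts (n = n₀ + Σ ν·ξ):
  E: 505 − 1(358.5) = 146.5
  B: 0 + 1(358.5) − 2(153.2) = 52.2
  C: 0 + 1(153.2) = 153.2

153 mol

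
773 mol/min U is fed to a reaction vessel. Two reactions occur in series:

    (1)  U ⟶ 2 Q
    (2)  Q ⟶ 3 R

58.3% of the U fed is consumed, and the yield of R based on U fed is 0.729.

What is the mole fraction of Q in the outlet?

Conversion of U: U consumed = 1ξ₁ = 0.583 × 773 → ξ₁ = 450.7 mol/min.
Yield of R: 3ξ₂ / 773 = 0.729 → ξ₂ = 187.8 mol/min.
Outlet amounts (n = n₀ + Σ ν·ξ):
  U: 773 − 1(450.7) = 322.3
  Q: 0 + 2(450.7) − 1(187.8) = 713.5
  R: 0 + 3(187.8) = 563.5
Total out = 1599 mol/min; y_Q = 713.5 / 1599 = 0.4461.

0.446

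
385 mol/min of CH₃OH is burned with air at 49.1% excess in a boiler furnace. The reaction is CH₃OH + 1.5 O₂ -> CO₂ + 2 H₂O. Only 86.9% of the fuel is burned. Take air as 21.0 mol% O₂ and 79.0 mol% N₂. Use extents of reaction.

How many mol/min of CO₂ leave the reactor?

Stoichiometric O₂ = 1.5 × 385 = 577.5 mol/min; O₂ fed = 577.5 × 1.491 = 861.1 mol/min.
N₂ fed = 861.1 × 79/21 = 3239 mol/min.
Fuel reacted = 0.869 × 385 → ξ = 334.6 mol/min.
Outlet (n = n₀ + ν ξ):
  CH₃OH: 385 − 1(334.6) = 50.44
  O₂: 861.1 − 1.5(334.6) = 359.2
  N₂: 3239 (inert)
  CO₂: 0 + 1(334.6) = 334.6
  H₂O: 0 + 2(334.6) = 669.1

335 mol/min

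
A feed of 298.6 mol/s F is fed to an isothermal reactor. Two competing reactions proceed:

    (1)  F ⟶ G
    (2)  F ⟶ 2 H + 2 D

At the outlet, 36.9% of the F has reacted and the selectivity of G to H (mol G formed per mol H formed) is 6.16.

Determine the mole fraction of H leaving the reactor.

Conversion of F: F consumed = 0.369 × 298.6 = 110.2 mol/s = 1ξ₁ + 1ξ₂.
Selectivity: 1ξ₁ / (2ξ₂) = 6.16 → ξ₁ = 12.32 ξ₂.
Substitute: (1·12.32 + 1) ξ₂ = 110.2 → ξ₂ = 8.272 mol/s, ξ₁ = 101.9 mol/s.
Outlet amounts (n = n₀ + Σ ν·ξ):
  F: 298.6 − 1(101.9) − 1(8.272) = 188.4
  G: 0 + 1(101.9) = 101.9
  H: 0 + 2(8.272) = 16.54
  D: 0 + 2(8.272) = 16.54
Total out = 323.4 mol/s; y_H = 16.54 / 323.4 = 0.05115.

0.0512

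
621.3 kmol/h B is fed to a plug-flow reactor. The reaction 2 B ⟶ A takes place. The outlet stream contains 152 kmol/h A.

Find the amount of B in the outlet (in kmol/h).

317 kmol/h

For A: n = n₀ + 1ξ → 152 = 0 + 1ξ, giving ξ = 152 kmol/h.
Outlet amounts (n = n₀ + ν ξ):
  B: 621.3 − 2(152) = 317.3
  A: 0 + 1(152) = 152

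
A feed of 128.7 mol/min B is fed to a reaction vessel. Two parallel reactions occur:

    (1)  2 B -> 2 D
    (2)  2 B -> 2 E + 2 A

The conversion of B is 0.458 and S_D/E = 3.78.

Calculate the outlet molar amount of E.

12.3 mol/min

Conversion of B: B consumed = 0.458 × 128.7 = 58.94 mol/min = 2ξ₁ + 2ξ₂.
Selectivity: 2ξ₁ / (2ξ₂) = 3.78 → ξ₁ = 3.78 ξ₂.
Substitute: (2·3.78 + 2) ξ₂ = 58.94 → ξ₂ = 6.166 mol/min, ξ₁ = 23.31 mol/min.
Outlet amounts (n = n₀ + Σ ν·ξ):
  B: 128.7 − 2(23.31) − 2(6.166) = 69.76
  D: 0 + 2(23.31) = 46.61
  E: 0 + 2(6.166) = 12.33
  A: 0 + 2(6.166) = 12.33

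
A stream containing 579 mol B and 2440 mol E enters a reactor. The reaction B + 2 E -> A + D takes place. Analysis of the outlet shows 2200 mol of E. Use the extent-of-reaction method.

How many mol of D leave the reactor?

120 mol

For E: n = n₀ − 2ξ → 2200 = 2440 − 2ξ, giving ξ = 120 mol.
Outlet amounts (n = n₀ + ν ξ):
  B: 579 − 1(120) = 459
  E: 2440 − 2(120) = 2200
  A: 0 + 1(120) = 120
  D: 0 + 1(120) = 120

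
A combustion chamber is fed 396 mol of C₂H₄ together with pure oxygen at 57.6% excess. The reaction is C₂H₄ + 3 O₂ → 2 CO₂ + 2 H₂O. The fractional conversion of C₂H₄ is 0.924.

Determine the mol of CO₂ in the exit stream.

Stoichiometric O₂ = 3 × 396 = 1188 mol; O₂ fed = 1188 × 1.576 = 1872 mol.
Fuel reacted = 0.924 × 396 → ξ = 365.9 mol.
Outlet (n = n₀ + ν ξ):
  C₂H₄: 396 − 1(365.9) = 30.1
  O₂: 1872 − 3(365.9) = 774.6
  CO₂: 0 + 2(365.9) = 731.8
  H₂O: 0 + 2(365.9) = 731.8

732 mol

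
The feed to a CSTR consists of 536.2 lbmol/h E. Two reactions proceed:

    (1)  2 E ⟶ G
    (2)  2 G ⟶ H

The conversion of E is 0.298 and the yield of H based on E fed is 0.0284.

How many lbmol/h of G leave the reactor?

49.4 lbmol/h

Conversion of E: E consumed = 2ξ₁ = 0.298 × 536.2 → ξ₁ = 79.89 lbmol/h.
Yield of H: 1ξ₂ / 536.2 = 0.0284 → ξ₂ = 15.23 lbmol/h.
Outlet amounts (n = n₀ + Σ ν·ξ):
  E: 536.2 − 2(79.89) = 376.4
  G: 0 + 1(79.89) − 2(15.23) = 49.44
  H: 0 + 1(15.23) = 15.23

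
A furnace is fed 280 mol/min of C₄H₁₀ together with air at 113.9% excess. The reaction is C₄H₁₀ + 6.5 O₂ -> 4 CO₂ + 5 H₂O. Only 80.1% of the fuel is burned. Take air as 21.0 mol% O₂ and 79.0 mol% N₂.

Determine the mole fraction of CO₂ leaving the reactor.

Stoichiometric O₂ = 6.5 × 280 = 1820 mol/min; O₂ fed = 1820 × 2.139 = 3893 mol/min.
N₂ fed = 3893 × 79/21 = 14650 mol/min.
Fuel reacted = 0.801 × 280 → ξ = 224.3 mol/min.
Outlet (n = n₀ + ν ξ):
  C₄H₁₀: 280 − 1(224.3) = 55.72
  O₂: 3893 − 6.5(224.3) = 2435
  N₂: 14650 (inert)
  CO₂: 0 + 4(224.3) = 897.1
  H₂O: 0 + 5(224.3) = 1121
Total out = 19150 mol/min; y_CO₂ = 897.1 / 19150 = 0.04684.

0.0468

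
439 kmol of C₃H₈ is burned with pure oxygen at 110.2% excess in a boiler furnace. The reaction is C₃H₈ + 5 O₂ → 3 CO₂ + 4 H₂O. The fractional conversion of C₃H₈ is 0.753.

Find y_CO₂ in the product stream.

0.184

Stoichiometric O₂ = 5 × 439 = 2195 kmol; O₂ fed = 2195 × 2.102 = 4614 kmol.
Fuel reacted = 0.753 × 439 → ξ = 330.6 kmol.
Outlet (n = n₀ + ν ξ):
  C₃H₈: 439 − 1(330.6) = 108.4
  O₂: 4614 − 5(330.6) = 2961
  CO₂: 0 + 3(330.6) = 991.7
  H₂O: 0 + 4(330.6) = 1322
Total out = 5383 kmol; y_CO₂ = 991.7 / 5383 = 0.1842.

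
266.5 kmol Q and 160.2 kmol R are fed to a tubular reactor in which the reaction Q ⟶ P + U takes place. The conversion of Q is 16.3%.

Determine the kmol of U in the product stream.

43.4 kmol

Q reacted = 0.163 × 266.5 = 43.44 kmol; ν_Q = −1, so ξ = 43.44/1 = 43.44 kmol.
Outlet amounts (n = n₀ + ν ξ):
  Q: 266.5 − 1(43.44) = 223.1
  P: 0 + 1(43.44) = 43.44
  U: 0 + 1(43.44) = 43.44
  R: 160.2 (inert)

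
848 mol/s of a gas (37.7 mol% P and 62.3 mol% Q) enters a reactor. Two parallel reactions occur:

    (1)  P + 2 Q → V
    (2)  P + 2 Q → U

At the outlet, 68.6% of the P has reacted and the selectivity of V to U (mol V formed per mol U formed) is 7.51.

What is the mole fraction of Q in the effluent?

0.219

Conversion of P: P consumed = 0.686 × 319.7 = 219.3 mol/s = 1ξ₁ + 1ξ₂.
Selectivity: 1ξ₁ / (1ξ₂) = 7.51 → ξ₁ = 7.51 ξ₂.
Substitute: (1·7.51 + 1) ξ₂ = 219.3 → ξ₂ = 25.77 mol/s, ξ₁ = 193.5 mol/s.
Outlet amounts (n = n₀ + Σ ν·ξ):
  P: 319.7 − 1(193.5) − 1(25.77) = 100.4
  Q: 528.3 − 2(193.5) − 2(25.77) = 89.68
  V: 0 + 1(193.5) = 193.5
  U: 0 + 1(25.77) = 25.77
Total out = 409.4 mol/s; y_Q = 89.68 / 409.4 = 0.2191.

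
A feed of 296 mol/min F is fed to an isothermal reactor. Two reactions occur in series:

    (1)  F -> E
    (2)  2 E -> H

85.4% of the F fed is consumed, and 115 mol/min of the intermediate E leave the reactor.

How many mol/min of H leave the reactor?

Conversion of F: F consumed = 1ξ₁ = 0.854 × 296 → ξ₁ = 252.8 mol/min.
E balance: n_E = 0 + 1ξ₁ − 2ξ₂ = 115 → ξ₂ = (1·252.8 − 115)/2 = 68.89 mol/min.
Outlet amounts (n = n₀ + Σ ν·ξ):
  F: 296 − 1(252.8) = 43.22
  E: 0 + 1(252.8) − 2(68.89) = 115
  H: 0 + 1(68.89) = 68.89

68.9 mol/min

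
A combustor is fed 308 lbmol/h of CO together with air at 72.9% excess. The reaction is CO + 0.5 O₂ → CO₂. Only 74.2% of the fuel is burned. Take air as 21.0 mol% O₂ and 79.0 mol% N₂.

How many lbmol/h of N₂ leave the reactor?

Stoichiometric O₂ = 0.5 × 308 = 154 lbmol/h; O₂ fed = 154 × 1.729 = 266.3 lbmol/h.
N₂ fed = 266.3 × 79/21 = 1002 lbmol/h.
Fuel reacted = 0.742 × 308 → ξ = 228.5 lbmol/h.
Outlet (n = n₀ + ν ξ):
  CO: 308 − 1(228.5) = 79.46
  O₂: 266.3 − 0.5(228.5) = 152
  N₂: 1002 (inert)
  CO₂: 0 + 1(228.5) = 228.5

1000 lbmol/h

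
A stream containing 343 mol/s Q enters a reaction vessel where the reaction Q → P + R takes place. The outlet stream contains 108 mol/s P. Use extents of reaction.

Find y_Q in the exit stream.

0.521

For P: n = n₀ + 1ξ → 108 = 0 + 1ξ, giving ξ = 108 mol/s.
Outlet amounts (n = n₀ + ν ξ):
  Q: 343 − 1(108) = 235
  P: 0 + 1(108) = 108
  R: 0 + 1(108) = 108
Total out = 451 mol/s; y_Q = 235 / 451 = 0.5211.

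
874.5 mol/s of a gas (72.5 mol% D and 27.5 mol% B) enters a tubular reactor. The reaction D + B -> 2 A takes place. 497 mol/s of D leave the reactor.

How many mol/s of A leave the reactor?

274 mol/s

For D: n = n₀ − 1ξ → 497 = 634 − 1ξ, giving ξ = 137 mol/s.
Outlet amounts (n = n₀ + ν ξ):
  D: 634 − 1(137) = 497
  B: 240.5 − 1(137) = 103.5
  A: 0 + 2(137) = 274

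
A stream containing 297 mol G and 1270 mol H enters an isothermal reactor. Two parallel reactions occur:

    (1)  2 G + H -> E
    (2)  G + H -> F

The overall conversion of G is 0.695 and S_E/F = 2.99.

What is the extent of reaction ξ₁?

ξ₁ = 88.4 mol

Conversion of G: G consumed = 0.695 × 297 = 206.4 mol = 2ξ₁ + 1ξ₂.
Selectivity: 1ξ₁ / (1ξ₂) = 2.99 → ξ₁ = 2.99 ξ₂.
Substitute: (2·2.99 + 1) ξ₂ = 206.4 → ξ₂ = 29.57 mol, ξ₁ = 88.42 mol.
Outlet amounts (n = n₀ + Σ ν·ξ):
  G: 297 − 2(88.42) − 1(29.57) = 90.59
  H: 1270 − 1(88.42) − 1(29.57) = 1152
  E: 0 + 1(88.42) = 88.42
  F: 0 + 1(29.57) = 29.57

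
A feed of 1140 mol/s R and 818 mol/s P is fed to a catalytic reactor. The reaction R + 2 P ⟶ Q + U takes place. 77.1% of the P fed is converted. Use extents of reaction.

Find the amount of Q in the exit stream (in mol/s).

P reacted = 0.771 × 818 = 630.7 mol/s; ν_P = −2, so ξ = 630.7/2 = 315.3 mol/s.
Outlet amounts (n = n₀ + ν ξ):
  R: 1140 − 1(315.3) = 824.7
  P: 818 − 2(315.3) = 187.3
  Q: 0 + 1(315.3) = 315.3
  U: 0 + 1(315.3) = 315.3

315 mol/s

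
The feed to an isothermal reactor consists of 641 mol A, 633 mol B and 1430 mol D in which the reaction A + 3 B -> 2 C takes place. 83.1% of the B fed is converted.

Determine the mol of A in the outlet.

466 mol

B reacted = 0.831 × 633 = 526 mol; ν_B = −3, so ξ = 526/3 = 175.3 mol.
Outlet amounts (n = n₀ + ν ξ):
  A: 641 − 1(175.3) = 465.7
  B: 633 − 3(175.3) = 107
  C: 0 + 2(175.3) = 350.7
  D: 1430 (inert)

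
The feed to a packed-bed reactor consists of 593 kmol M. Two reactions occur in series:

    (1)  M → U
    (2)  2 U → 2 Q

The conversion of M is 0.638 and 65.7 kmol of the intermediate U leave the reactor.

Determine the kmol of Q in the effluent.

313 kmol

Conversion of M: M consumed = 1ξ₁ = 0.638 × 593 → ξ₁ = 378.3 kmol.
U balance: n_U = 0 + 1ξ₁ − 2ξ₂ = 65.7 → ξ₂ = (1·378.3 − 65.7)/2 = 156.3 kmol.
Outlet amounts (n = n₀ + Σ ν·ξ):
  M: 593 − 1(378.3) = 214.7
  U: 0 + 1(378.3) − 2(156.3) = 65.7
  Q: 0 + 2(156.3) = 312.6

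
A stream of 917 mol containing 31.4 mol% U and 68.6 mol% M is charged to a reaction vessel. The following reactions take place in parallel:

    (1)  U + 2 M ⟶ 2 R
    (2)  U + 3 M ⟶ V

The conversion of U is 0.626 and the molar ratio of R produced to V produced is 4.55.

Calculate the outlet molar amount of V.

55 mol

Conversion of U: U consumed = 0.626 × 287.9 = 180.2 mol = 1ξ₁ + 1ξ₂.
Selectivity: 2ξ₁ / (1ξ₂) = 4.55 → ξ₁ = 2.275 ξ₂.
Substitute: (1·2.275 + 1) ξ₂ = 180.2 → ξ₂ = 55.04 mol, ξ₁ = 125.2 mol.
Outlet amounts (n = n₀ + Σ ν·ξ):
  U: 287.9 − 1(125.2) − 1(55.04) = 107.7
  M: 629.1 − 2(125.2) − 3(55.04) = 213.5
  R: 0 + 2(125.2) = 250.4
  V: 0 + 1(55.04) = 55.04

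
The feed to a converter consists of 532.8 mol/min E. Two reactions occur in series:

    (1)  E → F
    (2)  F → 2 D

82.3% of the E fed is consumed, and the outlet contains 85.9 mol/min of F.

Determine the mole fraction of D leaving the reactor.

0.796

Conversion of E: E consumed = 1ξ₁ = 0.823 × 532.8 → ξ₁ = 438.5 mol/min.
F balance: n_F = 0 + 1ξ₁ − 1ξ₂ = 85.9 → ξ₂ = (1·438.5 − 85.9)/1 = 352.6 mol/min.
Outlet amounts (n = n₀ + Σ ν·ξ):
  E: 532.8 − 1(438.5) = 94.31
  F: 0 + 1(438.5) − 1(352.6) = 85.9
  D: 0 + 2(352.6) = 705.2
Total out = 885.4 mol/min; y_D = 705.2 / 885.4 = 0.7965.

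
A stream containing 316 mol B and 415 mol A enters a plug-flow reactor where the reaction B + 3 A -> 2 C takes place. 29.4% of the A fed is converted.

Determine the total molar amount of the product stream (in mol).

A reacted = 0.294 × 415 = 122 mol; ν_A = −3, so ξ = 122/3 = 40.67 mol.
Outlet amounts (n = n₀ + ν ξ):
  B: 316 − 1(40.67) = 275.3
  A: 415 − 3(40.67) = 293
  C: 0 + 2(40.67) = 81.34
Total out = 275.3 + 293 + 81.34 = 649.7 mol.

650 mol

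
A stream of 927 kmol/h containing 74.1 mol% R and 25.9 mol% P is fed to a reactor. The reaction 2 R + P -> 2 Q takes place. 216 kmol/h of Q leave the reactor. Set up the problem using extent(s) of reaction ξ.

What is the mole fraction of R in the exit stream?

0.575

For Q: n = n₀ + 2ξ → 216 = 0 + 2ξ, giving ξ = 108 kmol/h.
Outlet amounts (n = n₀ + ν ξ):
  R: 686.9 − 2(108) = 470.9
  P: 240.1 − 1(108) = 132.1
  Q: 0 + 2(108) = 216
Total out = 819 kmol/h; y_R = 470.9 / 819 = 0.575.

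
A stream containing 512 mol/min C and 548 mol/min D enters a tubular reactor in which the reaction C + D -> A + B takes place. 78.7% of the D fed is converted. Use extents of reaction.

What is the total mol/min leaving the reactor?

1060 mol/min

D reacted = 0.787 × 548 = 431.3 mol/min; ν_D = −1, so ξ = 431.3/1 = 431.3 mol/min.
Outlet amounts (n = n₀ + ν ξ):
  C: 512 − 1(431.3) = 80.72
  D: 548 − 1(431.3) = 116.7
  A: 0 + 1(431.3) = 431.3
  B: 0 + 1(431.3) = 431.3
Total out = 80.72 + 116.7 + 431.3 + 431.3 = 1060 mol/min.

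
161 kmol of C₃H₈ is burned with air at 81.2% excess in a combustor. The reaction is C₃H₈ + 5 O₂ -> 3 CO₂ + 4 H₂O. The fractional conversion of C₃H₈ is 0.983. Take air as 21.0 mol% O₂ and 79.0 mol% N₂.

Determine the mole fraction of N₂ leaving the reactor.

0.755

Stoichiometric O₂ = 5 × 161 = 805 kmol; O₂ fed = 805 × 1.812 = 1459 kmol.
N₂ fed = 1459 × 79/21 = 5487 kmol.
Fuel reacted = 0.983 × 161 → ξ = 158.3 kmol.
Outlet (n = n₀ + ν ξ):
  C₃H₈: 161 − 1(158.3) = 2.737
  O₂: 1459 − 5(158.3) = 667.3
  N₂: 5487 (inert)
  CO₂: 0 + 3(158.3) = 474.8
  H₂O: 0 + 4(158.3) = 633.1
Total out = 7265 kmol; y_N₂ = 5487 / 7265 = 0.7553.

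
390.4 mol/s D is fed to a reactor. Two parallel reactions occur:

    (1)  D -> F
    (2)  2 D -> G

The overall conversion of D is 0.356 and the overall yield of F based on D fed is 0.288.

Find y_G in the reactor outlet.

Yield of F: 1ξ₁ / 390.4 = 0.288 → ξ₁ = 112.4 mol/s.
Conversion of D: 1ξ₁ + 2ξ₂ = 0.356 × 390.4 = 139 → ξ₂ = 13.27 mol/s.
Outlet amounts (n = n₀ + Σ ν·ξ):
  D: 390.4 − 1(112.4) − 2(13.27) = 251.4
  F: 0 + 1(112.4) = 112.4
  G: 0 + 1(13.27) = 13.27
Total out = 377.1 mol/s; y_G = 13.27 / 377.1 = 0.0352.

0.0352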